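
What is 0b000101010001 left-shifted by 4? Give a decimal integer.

x = 0000101010001
shift left by 4 → 1010100010000 = 5392
(equivalently, 337 × 2^4 = 337 × 16)

5392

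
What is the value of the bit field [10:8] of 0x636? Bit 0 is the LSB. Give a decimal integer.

6

v = 11000110110
Shift right by 8: 110
Mask low 3 bits: 110 = 6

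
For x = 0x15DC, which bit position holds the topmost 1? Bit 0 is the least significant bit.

12

0x15DC = 1010111011100
The topmost 1 is at position 12 (since 2^12 = 4096 ≤ 5596 < 8192).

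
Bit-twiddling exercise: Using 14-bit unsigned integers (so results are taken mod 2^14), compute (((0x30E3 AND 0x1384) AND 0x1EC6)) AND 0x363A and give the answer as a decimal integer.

4096

0x30E3 = 11000011100011
0x1384 = 01001110000100
→ AND → 01000010000000 = 4224
0x1EC6 = 01111011000110
→ AND → 01000010000000 = 4224
0x363A = 11011000111010
→ AND → 01000000000000 = 4096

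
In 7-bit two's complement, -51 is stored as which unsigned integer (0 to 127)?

77

51 in 7 bits: 0110011
Invert: 1001100
Add 1:  1001101 = 77
(Check: 2^7 - 51 = 128 - 51 = 77.)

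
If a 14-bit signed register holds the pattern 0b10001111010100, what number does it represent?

pattern = 10001111010100 (MSB is 1 ⇒ negative)
Invert: 01110000101011, add 1 → 01110000101100 = 7212, so the value is -7212.
(Equivalently: 9172 - 2^14 = 9172 - 16384 = -7212.)

-7212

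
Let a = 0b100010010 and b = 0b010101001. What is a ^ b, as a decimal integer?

443

a = 100010010
b = 010101001
XOR → 110111011 = 443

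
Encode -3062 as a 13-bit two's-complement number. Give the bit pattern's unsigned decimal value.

5130

3062 in 13 bits: 0101111110110
Invert: 1010000001001
Add 1:  1010000001010 = 5130
(Check: 2^13 - 3062 = 8192 - 3062 = 5130.)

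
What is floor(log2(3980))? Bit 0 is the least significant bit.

3980 = 111110001100
The topmost 1 is at position 11 (since 2^11 = 2048 ≤ 3980 < 4096).

11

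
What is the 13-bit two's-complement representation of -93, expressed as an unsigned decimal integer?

8099

93 in 13 bits: 0000001011101
Invert: 1111110100010
Add 1:  1111110100011 = 8099
(Check: 2^13 - 93 = 8192 - 93 = 8099.)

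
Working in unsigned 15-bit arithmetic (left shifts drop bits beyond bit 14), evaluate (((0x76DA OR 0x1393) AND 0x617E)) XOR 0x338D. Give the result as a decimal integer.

21207

0x76DA = 111011011011010
0x1393 = 001001110010011
→ OR → 111011111011011 = 30683
0x617E = 110000101111110
→ AND → 110000101011010 = 24922
0x338D = 011001110001101
→ XOR → 101001011010111 = 21207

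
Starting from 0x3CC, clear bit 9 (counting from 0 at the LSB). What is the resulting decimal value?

460

x = 001111001100
bit 9 is currently 1; clear it via x & ~(1 << 9) = x & ~512
→ 000111001100 = 460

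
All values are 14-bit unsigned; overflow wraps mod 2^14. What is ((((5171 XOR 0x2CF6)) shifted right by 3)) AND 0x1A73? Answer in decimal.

528

5171 = 01010000110011
0x2CF6 = 10110011110110
→ XOR → 11100011000101 = 14533
→ shifted right by 3 → 00011100011000 = 1816
0x1A73 = 01101001110011
→ AND → 00001000010000 = 528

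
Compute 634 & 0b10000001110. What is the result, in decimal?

634 = 01001111010
b = 10000001110
AND → 00000001010 = 10

10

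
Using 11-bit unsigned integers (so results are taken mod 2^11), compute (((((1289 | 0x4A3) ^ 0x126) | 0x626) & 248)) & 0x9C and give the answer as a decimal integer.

136

1289 = 10100001001
0x4A3 = 10010100011
→ | → 10110101011 = 1451
0x126 = 00100100110
→ ^ → 10010001101 = 1165
0x626 = 11000100110
→ | → 11010101111 = 1711
248 = 00011111000
→ & → 00010101000 = 168
0x9C = 00010011100
→ & → 00010001000 = 136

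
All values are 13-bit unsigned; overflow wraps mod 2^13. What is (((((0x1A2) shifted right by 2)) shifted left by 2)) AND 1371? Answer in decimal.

256

0x1A2 = 0000110100010
→ shifted right by 2 → 0000001101000 = 104
→ shifted left by 2 (mod 2^13) → 0000110100000 = 416
1371 = 0010101011011
→ AND → 0000100000000 = 256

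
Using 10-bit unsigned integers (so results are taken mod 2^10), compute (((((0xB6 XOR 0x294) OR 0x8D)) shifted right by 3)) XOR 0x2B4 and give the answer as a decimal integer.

737

0xB6 = 0010110110
0x294 = 1010010100
→ XOR → 1000100010 = 546
0x8D = 0010001101
→ OR → 1010101111 = 687
→ shifted right by 3 → 0001010101 = 85
0x2B4 = 1010110100
→ XOR → 1011100001 = 737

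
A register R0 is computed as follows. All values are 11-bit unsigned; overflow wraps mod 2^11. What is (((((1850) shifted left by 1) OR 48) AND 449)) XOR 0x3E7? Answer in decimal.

935

1850 = 11100111010
→ shifted left by 1 (mod 2^11) → 11001110100 = 1652
48 = 00000110000
→ OR → 11001110100 = 1652
449 = 00111000001
→ AND → 00001000000 = 64
0x3E7 = 01111100111
→ XOR → 01110100111 = 935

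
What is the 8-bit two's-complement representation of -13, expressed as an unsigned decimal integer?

13 in 8 bits: 00001101
Invert: 11110010
Add 1:  11110011 = 243
(Check: 2^8 - 13 = 256 - 13 = 243.)

243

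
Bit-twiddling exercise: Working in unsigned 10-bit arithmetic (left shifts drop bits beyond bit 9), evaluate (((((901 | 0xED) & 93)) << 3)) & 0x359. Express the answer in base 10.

901 = 1110000101
0xED = 0011101101
→ | → 1111101101 = 1005
93 = 0001011101
→ & → 0001001101 = 77
→ << 3 (mod 2^10) → 1001101000 = 616
0x359 = 1101011001
→ & → 1001001000 = 584

584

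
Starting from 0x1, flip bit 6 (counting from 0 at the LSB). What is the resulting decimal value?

65

x = 00000001
bit 6 is currently 0; toggle it via x ^ (1 << 6) = x ^ 64
→ 01000001 = 65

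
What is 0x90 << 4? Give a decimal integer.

0x90 = 000010010000
shift left by 4 → 100100000000 = 2304
(equivalently, 144 × 2^4 = 144 × 16)

2304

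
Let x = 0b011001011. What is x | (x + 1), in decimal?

x = 11001011 = 203
x + 1 = 11001100
OR    = 11001111 = 207
(x | (x + 1) sets the lowest cleared bit.)

207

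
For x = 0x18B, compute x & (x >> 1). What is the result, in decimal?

x = 110001011 = 395
x>>1 = 011000101
AND  = 010000001 = 129
(x & (x >> 1) has a 1 wherever x has two consecutive 1 bits.)

129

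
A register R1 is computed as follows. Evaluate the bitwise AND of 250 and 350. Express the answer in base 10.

250 = 011111010
350 = 101011110
AND → 001011010 = 90

90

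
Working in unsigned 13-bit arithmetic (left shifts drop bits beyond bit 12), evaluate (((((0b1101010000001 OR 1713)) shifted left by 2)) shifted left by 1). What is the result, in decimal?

5512

0b1101010000001 = 1101010000001
1713 = 0011010110001
→ OR → 1111010110001 = 7857
→ shifted left by 2 (mod 2^13) → 1101011000100 = 6852
→ shifted left by 1 (mod 2^13) → 1010110001000 = 5512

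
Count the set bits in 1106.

1106 = 10001010010
Count the 1s: 1 + 1 + 1 + 1 = 4

4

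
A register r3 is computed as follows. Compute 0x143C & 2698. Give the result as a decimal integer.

0x143C = 1010000111100
2698 = 0101010001010
AND → 0000000001000 = 8

8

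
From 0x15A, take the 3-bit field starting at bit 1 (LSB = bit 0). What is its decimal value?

v = 101011010
Shift right by 1: 10101101
Mask low 3 bits: 101 = 5

5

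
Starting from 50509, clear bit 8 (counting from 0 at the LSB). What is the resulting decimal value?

x = 1100010101001101
bit 8 is currently 1; clear it via x & ~(1 << 8) = x & ~256
→ 1100010001001101 = 50253

50253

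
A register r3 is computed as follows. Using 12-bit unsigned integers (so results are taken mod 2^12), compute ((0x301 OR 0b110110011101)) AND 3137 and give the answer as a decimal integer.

0x301 = 001100000001
0b110110011101 = 110110011101
→ OR → 111110011101 = 3997
3137 = 110001000001
→ AND → 110000000001 = 3073

3073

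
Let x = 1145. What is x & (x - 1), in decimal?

x = 10001111001 = 1145
x - 1 = 10001111000
AND   = 10001111000 = 1144
(x & (x - 1) clears the lowest set bit of x.)

1144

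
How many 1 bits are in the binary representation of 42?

42 = 101010
Count the 1s: 1 + 1 + 1 = 3

3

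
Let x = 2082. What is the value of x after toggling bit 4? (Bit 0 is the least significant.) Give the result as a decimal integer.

x = 100000100010
bit 4 is currently 0; toggle it via x ^ (1 << 4) = x ^ 16
→ 100000110010 = 2098

2098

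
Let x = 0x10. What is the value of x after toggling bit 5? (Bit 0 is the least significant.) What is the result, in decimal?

x = 00010000
bit 5 is currently 0; toggle it via x ^ (1 << 5) = x ^ 32
→ 00110000 = 48

48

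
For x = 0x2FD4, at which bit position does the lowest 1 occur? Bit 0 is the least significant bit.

2

0x2FD4 = 10111111010100
Trailing zeros: 2, so the lowest set bit is bit 2 (value 4).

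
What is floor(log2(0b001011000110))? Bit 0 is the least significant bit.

0b001011000110 = 1011000110
The topmost 1 is at position 9 (since 2^9 = 512 ≤ 710 < 1024).

9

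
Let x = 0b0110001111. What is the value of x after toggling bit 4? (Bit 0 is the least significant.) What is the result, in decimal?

415

x = 0110001111
bit 4 is currently 0; toggle it via x ^ (1 << 4) = x ^ 16
→ 0110011111 = 415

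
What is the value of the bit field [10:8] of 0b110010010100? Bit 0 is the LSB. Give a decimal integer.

v = 110010010100
Shift right by 8: 1100
Mask low 3 bits: 100 = 4

4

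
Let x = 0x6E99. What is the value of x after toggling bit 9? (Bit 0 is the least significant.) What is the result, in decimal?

x = 110111010011001
bit 9 is currently 1; toggle it via x ^ (1 << 9) = x ^ 512
→ 110110010011001 = 27801

27801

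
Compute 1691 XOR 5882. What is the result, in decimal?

1691 = 0011010011011
5882 = 1011011111010
XOR → 1000001100001 = 4193

4193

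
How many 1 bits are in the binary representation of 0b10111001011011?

9

n = 10111001011011
Count the 1s: 1 + 1 + 1 + 1 + 1 + 1 + 1 + 1 + 1 = 9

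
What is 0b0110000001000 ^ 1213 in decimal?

a = 110000001000
1213 = 010010111101
XOR → 100010110101 = 2229

2229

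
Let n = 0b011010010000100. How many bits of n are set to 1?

5

n = 11010010000100
Count the 1s: 1 + 1 + 1 + 1 + 1 = 5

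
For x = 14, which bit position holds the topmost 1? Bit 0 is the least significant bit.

3

14 = 1110
The topmost 1 is at position 3 (since 2^3 = 8 ≤ 14 < 16).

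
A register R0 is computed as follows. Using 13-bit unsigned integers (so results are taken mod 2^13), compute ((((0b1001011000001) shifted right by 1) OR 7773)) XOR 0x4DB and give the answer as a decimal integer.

7078

0b1001011000001 = 1001011000001
→ shifted right by 1 → 0100101100000 = 2400
7773 = 1111001011101
→ OR → 1111101111101 = 8061
0x4DB = 0010011011011
→ XOR → 1101110100110 = 7078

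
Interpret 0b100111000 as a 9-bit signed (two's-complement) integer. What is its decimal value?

-200

pattern = 100111000 (MSB is 1 ⇒ negative)
Invert: 011000111, add 1 → 011001000 = 200, so the value is -200.
(Equivalently: 312 - 2^9 = 312 - 512 = -200.)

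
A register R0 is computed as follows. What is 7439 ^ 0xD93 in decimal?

7439 = 1110100001111
0xD93 = 0110110010011
XOR → 1000010011100 = 4252

4252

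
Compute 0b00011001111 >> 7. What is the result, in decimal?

x = 11001111
shift right by 7 → 00000001 = 1
(equivalently, floor(207 / 128))

1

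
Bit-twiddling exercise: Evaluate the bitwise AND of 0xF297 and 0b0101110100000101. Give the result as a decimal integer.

20485

0xF297 = 1111001010010111
b = 0101110100000101
AND → 0101000000000101 = 20485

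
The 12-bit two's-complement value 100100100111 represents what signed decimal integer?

-1753

pattern = 100100100111 (MSB is 1 ⇒ negative)
Invert: 011011011000, add 1 → 011011011001 = 1753, so the value is -1753.
(Equivalently: 2343 - 2^12 = 2343 - 4096 = -1753.)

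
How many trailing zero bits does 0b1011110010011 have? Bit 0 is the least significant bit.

0b1011110010011 = 1011110010011
Trailing zeros: 0, so the lowest set bit is bit 0 (value 1).

0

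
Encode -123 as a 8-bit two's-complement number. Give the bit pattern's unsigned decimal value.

133

123 in 8 bits: 01111011
Invert: 10000100
Add 1:  10000101 = 133
(Check: 2^8 - 123 = 256 - 123 = 133.)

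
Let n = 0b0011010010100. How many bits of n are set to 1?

n = 11010010100
Count the 1s: 1 + 1 + 1 + 1 + 1 = 5

5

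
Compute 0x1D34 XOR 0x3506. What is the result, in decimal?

10290

0x1D34 = 01110100110100
0x3506 = 11010100000110
XOR → 10100000110010 = 10290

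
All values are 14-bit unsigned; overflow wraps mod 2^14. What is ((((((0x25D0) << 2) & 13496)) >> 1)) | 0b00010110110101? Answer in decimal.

0x25D0 = 10010111010000
→ << 2 (mod 2^14) → 01011101000000 = 5952
13496 = 11010010111000
→ & → 01010000000000 = 5120
→ >> 1 → 00101000000000 = 2560
0b00010110110101 = 00010110110101
→ | → 00111110110101 = 4021

4021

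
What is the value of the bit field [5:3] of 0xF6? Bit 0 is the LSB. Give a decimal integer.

6

v = 11110110
Shift right by 3: 11110
Mask low 3 bits: 110 = 6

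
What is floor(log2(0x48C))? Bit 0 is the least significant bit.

0x48C = 10010001100
The topmost 1 is at position 10 (since 2^10 = 1024 ≤ 1164 < 2048).

10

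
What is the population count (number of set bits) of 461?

461 = 111001101
Count the 1s: 1 + 1 + 1 + 1 + 1 + 1 = 6

6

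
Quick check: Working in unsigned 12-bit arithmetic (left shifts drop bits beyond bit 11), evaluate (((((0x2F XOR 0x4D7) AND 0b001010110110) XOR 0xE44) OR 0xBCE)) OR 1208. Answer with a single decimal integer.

4094

0x2F = 000000101111
0x4D7 = 010011010111
→ XOR → 010011111000 = 1272
0b001010110110 = 001010110110
→ AND → 000010110000 = 176
0xE44 = 111001000100
→ XOR → 111011110100 = 3828
0xBCE = 101111001110
→ OR → 111111111110 = 4094
1208 = 010010111000
→ OR → 111111111110 = 4094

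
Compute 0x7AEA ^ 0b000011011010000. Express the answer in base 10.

31802

0x7AEA = 111101011101010
b = 000011011010000
XOR → 111110000111010 = 31802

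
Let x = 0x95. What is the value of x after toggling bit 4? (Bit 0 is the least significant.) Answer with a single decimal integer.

x = 0010010101
bit 4 is currently 1; toggle it via x ^ (1 << 4) = x ^ 16
→ 0010000101 = 133

133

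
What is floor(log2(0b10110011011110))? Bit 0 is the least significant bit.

13

0b10110011011110 = 10110011011110
The topmost 1 is at position 13 (since 2^13 = 8192 ≤ 11486 < 16384).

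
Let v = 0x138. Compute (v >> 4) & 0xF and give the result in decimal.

3

v = 0100111000
Shift right by 4: 010011
Mask low 4 bits: 0011 = 3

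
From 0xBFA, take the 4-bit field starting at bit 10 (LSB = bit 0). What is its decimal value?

2

v = 00101111111010
Shift right by 10: 0010
Mask low 4 bits: 0010 = 2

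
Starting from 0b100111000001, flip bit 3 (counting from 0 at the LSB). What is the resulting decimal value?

x = 100111000001
bit 3 is currently 0; toggle it via x ^ (1 << 3) = x ^ 8
→ 100111001001 = 2505

2505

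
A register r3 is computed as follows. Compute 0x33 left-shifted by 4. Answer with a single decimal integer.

816

0x33 = 0000110011
shift left by 4 → 1100110000 = 816
(equivalently, 51 × 2^4 = 51 × 16)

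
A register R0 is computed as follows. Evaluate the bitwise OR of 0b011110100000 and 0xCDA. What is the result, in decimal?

4090

a = 011110100000
0xCDA = 110011011010
 OR → 111111111010 = 4090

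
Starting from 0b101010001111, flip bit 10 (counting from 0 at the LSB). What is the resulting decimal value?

3727

x = 101010001111
bit 10 is currently 0; toggle it via x ^ (1 << 10) = x ^ 1024
→ 111010001111 = 3727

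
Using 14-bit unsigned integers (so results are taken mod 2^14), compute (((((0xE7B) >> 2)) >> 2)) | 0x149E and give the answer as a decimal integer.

5375

0xE7B = 00111001111011
→ >> 2 → 00001110011110 = 926
→ >> 2 → 00000011100111 = 231
0x149E = 01010010011110
→ | → 01010011111111 = 5375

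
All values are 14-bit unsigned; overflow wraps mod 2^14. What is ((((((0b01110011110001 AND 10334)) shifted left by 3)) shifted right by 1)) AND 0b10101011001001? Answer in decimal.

64

0b01110011110001 = 01110011110001
10334 = 10100001011110
→ AND → 00100001010000 = 2128
→ shifted left by 3 (mod 2^14) → 00001010000000 = 640
→ shifted right by 1 → 00000101000000 = 320
0b10101011001001 = 10101011001001
→ AND → 00000001000000 = 64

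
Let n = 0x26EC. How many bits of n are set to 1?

8

0x26EC = 10011011101100
Count the 1s: 1 + 1 + 1 + 1 + 1 + 1 + 1 + 1 = 8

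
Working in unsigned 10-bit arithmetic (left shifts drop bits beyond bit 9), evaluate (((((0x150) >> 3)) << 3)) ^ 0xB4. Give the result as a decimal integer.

0x150 = 0101010000
→ >> 3 → 0000101010 = 42
→ << 3 (mod 2^10) → 0101010000 = 336
0xB4 = 0010110100
→ ^ → 0111100100 = 484

484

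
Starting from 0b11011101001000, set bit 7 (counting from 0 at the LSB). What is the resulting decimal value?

14280

x = 11011101001000
bit 7 is currently 0; set it via x | (1 << 7) = x | 128
→ 11011111001000 = 14280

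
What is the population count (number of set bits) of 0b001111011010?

n = 1111011010
Count the 1s: 1 + 1 + 1 + 1 + 1 + 1 + 1 = 7

7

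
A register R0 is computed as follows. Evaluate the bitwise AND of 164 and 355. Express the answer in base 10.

164 = 010100100
355 = 101100011
AND → 000100000 = 32

32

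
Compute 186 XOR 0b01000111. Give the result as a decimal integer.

253

186 = 10111010
b = 01000111
XOR → 11111101 = 253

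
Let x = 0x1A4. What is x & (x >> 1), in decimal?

128

x = 110100100 = 420
x>>1 = 011010010
AND  = 010000000 = 128
(x & (x >> 1) has a 1 wherever x has two consecutive 1 bits.)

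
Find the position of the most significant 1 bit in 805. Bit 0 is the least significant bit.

805 = 1100100101
The topmost 1 is at position 9 (since 2^9 = 512 ≤ 805 < 1024).

9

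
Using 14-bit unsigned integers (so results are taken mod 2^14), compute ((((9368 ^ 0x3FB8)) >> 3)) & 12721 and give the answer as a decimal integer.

9368 = 10010010011000
0x3FB8 = 11111110111000
→ ^ → 01101100100000 = 6944
→ >> 3 → 00001101100100 = 868
12721 = 11000110110001
→ & → 00000100100000 = 288

288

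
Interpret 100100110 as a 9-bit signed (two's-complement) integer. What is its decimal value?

pattern = 100100110 (MSB is 1 ⇒ negative)
Invert: 011011001, add 1 → 011011010 = 218, so the value is -218.
(Equivalently: 294 - 2^9 = 294 - 512 = -218.)

-218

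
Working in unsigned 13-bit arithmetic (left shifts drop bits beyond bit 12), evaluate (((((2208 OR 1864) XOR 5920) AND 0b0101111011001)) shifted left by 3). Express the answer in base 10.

2208 = 0100010100000
1864 = 0011101001000
→ OR → 0111111101000 = 4072
5920 = 1011100100000
→ XOR → 1100011001000 = 6344
0b0101111011001 = 0101111011001
→ AND → 0100011001000 = 2248
→ shifted left by 3 (mod 2^13) → 0011001000000 = 1600

1600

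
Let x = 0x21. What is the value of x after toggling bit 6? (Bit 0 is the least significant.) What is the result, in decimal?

x = 00000100001
bit 6 is currently 0; toggle it via x ^ (1 << 6) = x ^ 64
→ 00001100001 = 97

97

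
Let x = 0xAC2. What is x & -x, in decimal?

x = 101011000010 = 2754
-x (two's complement) = …010100111110
AND   = 000000000010 = 2
(x & -x isolates the lowest set bit of x.)

2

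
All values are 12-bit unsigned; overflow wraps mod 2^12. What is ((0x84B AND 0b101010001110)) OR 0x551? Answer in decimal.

3419

0x84B = 100001001011
0b101010001110 = 101010001110
→ AND → 100000001010 = 2058
0x551 = 010101010001
→ OR → 110101011011 = 3419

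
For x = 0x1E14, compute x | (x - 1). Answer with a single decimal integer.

7703

x = 1111000010100 = 7700
x - 1 = 1111000010011
OR    = 1111000010111 = 7703
(x | (x - 1) sets all bits below the lowest set bit.)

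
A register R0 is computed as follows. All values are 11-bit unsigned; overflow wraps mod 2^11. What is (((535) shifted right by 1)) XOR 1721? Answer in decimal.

1970

535 = 01000010111
→ shifted right by 1 → 00100001011 = 267
1721 = 11010111001
→ XOR → 11110110010 = 1970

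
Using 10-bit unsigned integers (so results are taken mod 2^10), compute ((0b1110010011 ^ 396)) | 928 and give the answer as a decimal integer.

0b1110010011 = 1110010011
396 = 0110001100
→ ^ → 1000011111 = 543
928 = 1110100000
→ | → 1110111111 = 959

959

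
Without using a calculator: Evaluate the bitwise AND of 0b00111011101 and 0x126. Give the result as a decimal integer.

a = 111011101
0x126 = 100100110
AND → 100000100 = 260

260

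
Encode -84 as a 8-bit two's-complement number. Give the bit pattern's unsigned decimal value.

84 in 8 bits: 01010100
Invert: 10101011
Add 1:  10101100 = 172
(Check: 2^8 - 84 = 256 - 84 = 172.)

172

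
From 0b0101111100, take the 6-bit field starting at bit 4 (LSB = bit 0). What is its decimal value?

23

v = 0101111100
Shift right by 4: 010111
Mask low 6 bits: 010111 = 23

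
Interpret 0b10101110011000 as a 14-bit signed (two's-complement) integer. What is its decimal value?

pattern = 10101110011000 (MSB is 1 ⇒ negative)
Invert: 01010001100111, add 1 → 01010001101000 = 5224, so the value is -5224.
(Equivalently: 11160 - 2^14 = 11160 - 16384 = -5224.)

-5224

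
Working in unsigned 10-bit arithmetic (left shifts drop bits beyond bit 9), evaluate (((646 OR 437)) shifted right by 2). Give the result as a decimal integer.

237

646 = 1010000110
437 = 0110110101
→ OR → 1110110111 = 951
→ shifted right by 2 → 0011101101 = 237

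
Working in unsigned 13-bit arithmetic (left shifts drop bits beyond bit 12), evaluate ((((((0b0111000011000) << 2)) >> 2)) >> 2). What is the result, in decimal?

390

0b0111000011000 = 0111000011000
→ << 2 (mod 2^13) → 1100001100000 = 6240
→ >> 2 → 0011000011000 = 1560
→ >> 2 → 0000110000110 = 390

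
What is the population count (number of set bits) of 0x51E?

0x51E = 10100011110
Count the 1s: 1 + 1 + 1 + 1 + 1 + 1 = 6

6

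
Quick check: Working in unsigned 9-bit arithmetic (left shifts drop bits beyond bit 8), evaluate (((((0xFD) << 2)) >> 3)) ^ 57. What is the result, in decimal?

7

0xFD = 011111101
→ << 2 (mod 2^9) → 111110100 = 500
→ >> 3 → 000111110 = 62
57 = 000111001
→ ^ → 000000111 = 7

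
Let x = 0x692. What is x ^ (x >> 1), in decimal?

1499

x = 11010010010 = 1682
x>>1 = 01101001001
XOR  = 10111011011 = 1499
(x ^ (x >> 1) gives the standard binary-reflected Gray code of x.)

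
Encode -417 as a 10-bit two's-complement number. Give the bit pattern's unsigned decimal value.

607

417 in 10 bits: 0110100001
Invert: 1001011110
Add 1:  1001011111 = 607
(Check: 2^10 - 417 = 1024 - 417 = 607.)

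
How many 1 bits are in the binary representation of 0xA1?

3

0xA1 = 10100001
Count the 1s: 1 + 1 + 1 = 3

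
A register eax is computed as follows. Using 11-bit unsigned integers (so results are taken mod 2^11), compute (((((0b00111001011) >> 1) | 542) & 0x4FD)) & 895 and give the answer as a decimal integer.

125

0b00111001011 = 00111001011
→ >> 1 → 00011100101 = 229
542 = 01000011110
→ | → 01011111111 = 767
0x4FD = 10011111101
→ & → 00011111101 = 253
895 = 01101111111
→ & → 00001111101 = 125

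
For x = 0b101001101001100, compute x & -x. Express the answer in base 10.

x = 101001101001100 = 21324
-x (two's complement) = …010110010110100
AND   = 000000000000100 = 4
(x & -x isolates the lowest set bit of x.)

4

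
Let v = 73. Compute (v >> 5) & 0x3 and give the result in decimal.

v = 0001001001
Shift right by 5: 00010
Mask low 2 bits: 10 = 2

2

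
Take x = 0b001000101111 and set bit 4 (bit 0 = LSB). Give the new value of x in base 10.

575

x = 001000101111
bit 4 is currently 0; set it via x | (1 << 4) = x | 16
→ 001000111111 = 575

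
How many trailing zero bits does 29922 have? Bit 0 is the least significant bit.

29922 = 111010011100010
Trailing zeros: 1, so the lowest set bit is bit 1 (value 2).

1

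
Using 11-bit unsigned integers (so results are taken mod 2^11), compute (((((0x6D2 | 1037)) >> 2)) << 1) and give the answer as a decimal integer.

878

0x6D2 = 11011010010
1037 = 10000001101
→ | → 11011011111 = 1759
→ >> 2 → 00110110111 = 439
→ << 1 (mod 2^11) → 01101101110 = 878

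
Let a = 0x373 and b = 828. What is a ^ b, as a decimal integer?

0x373 = 1101110011
828 = 1100111100
XOR → 0001001111 = 79

79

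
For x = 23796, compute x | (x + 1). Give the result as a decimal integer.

x = 101110011110100 = 23796
x + 1 = 101110011110101
OR    = 101110011110101 = 23797
(x | (x + 1) sets the lowest cleared bit.)

23797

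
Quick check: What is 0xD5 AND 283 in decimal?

0xD5 = 011010101
283 = 100011011
AND → 000010001 = 17

17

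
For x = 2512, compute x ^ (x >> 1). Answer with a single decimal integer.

x = 100111010000 = 2512
x>>1 = 010011101000
XOR  = 110100111000 = 3384
(x ^ (x >> 1) gives the standard binary-reflected Gray code of x.)

3384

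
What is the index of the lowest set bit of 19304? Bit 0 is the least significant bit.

3

19304 = 100101101101000
Trailing zeros: 3, so the lowest set bit is bit 3 (value 8).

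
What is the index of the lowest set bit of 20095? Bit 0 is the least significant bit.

20095 = 100111001111111
Trailing zeros: 0, so the lowest set bit is bit 0 (value 1).

0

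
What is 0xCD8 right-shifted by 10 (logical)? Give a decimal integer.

0xCD8 = 110011011000
shift right by 10 → 000000000011 = 3
(equivalently, floor(3288 / 1024))

3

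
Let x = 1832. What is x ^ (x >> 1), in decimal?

x = 11100101000 = 1832
x>>1 = 01110010100
XOR  = 10010111100 = 1212
(x ^ (x >> 1) gives the standard binary-reflected Gray code of x.)

1212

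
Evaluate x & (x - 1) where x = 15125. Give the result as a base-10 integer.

x = 11101100010101 = 15125
x - 1 = 11101100010100
AND   = 11101100010100 = 15124
(x & (x - 1) clears the lowest set bit of x.)

15124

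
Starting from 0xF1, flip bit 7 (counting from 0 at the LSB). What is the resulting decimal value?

x = 011110001
bit 7 is currently 1; toggle it via x ^ (1 << 7) = x ^ 128
→ 001110001 = 113

113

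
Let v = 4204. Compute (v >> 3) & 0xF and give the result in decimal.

v = 1000001101100
Shift right by 3: 1000001101
Mask low 4 bits: 1101 = 13

13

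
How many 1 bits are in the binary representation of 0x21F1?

7

0x21F1 = 10000111110001
Count the 1s: 1 + 1 + 1 + 1 + 1 + 1 + 1 = 7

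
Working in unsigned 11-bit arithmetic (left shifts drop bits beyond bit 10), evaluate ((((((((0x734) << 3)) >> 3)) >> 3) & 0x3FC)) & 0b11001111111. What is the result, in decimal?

4

0x734 = 11100110100
→ << 3 (mod 2^11) → 00110100000 = 416
→ >> 3 → 00000110100 = 52
→ >> 3 → 00000000110 = 6
0x3FC = 01111111100
→ & → 00000000100 = 4
0b11001111111 = 11001111111
→ & → 00000000100 = 4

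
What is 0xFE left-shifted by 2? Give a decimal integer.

0xFE = 0011111110
shift left by 2 → 1111111000 = 1016
(equivalently, 254 × 2^2 = 254 × 4)

1016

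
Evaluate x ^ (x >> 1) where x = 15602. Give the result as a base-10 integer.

8843

x = 11110011110010 = 15602
x>>1 = 01111001111001
XOR  = 10001010001011 = 8843
(x ^ (x >> 1) gives the standard binary-reflected Gray code of x.)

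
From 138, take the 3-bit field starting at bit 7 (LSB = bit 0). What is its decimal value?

v = 0010001010
Shift right by 7: 001
Mask low 3 bits: 001 = 1

1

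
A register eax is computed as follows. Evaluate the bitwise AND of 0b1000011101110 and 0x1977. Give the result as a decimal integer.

4198

a = 1000011101110
0x1977 = 1100101110111
AND → 1000001100110 = 4198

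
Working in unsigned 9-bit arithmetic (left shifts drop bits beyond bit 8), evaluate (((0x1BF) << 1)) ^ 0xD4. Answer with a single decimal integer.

426

0x1BF = 110111111
→ << 1 (mod 2^9) → 101111110 = 382
0xD4 = 011010100
→ ^ → 110101010 = 426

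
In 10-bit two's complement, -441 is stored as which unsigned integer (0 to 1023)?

583

441 in 10 bits: 0110111001
Invert: 1001000110
Add 1:  1001000111 = 583
(Check: 2^10 - 441 = 1024 - 441 = 583.)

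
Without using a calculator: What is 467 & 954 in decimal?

402

467 = 0111010011
954 = 1110111010
AND → 0110010010 = 402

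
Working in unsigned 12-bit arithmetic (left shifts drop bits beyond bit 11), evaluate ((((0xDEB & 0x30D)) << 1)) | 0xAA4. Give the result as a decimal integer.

2742

0xDEB = 110111101011
0x30D = 001100001101
→ & → 000100001001 = 265
→ << 1 (mod 2^12) → 001000010010 = 530
0xAA4 = 101010100100
→ | → 101010110110 = 2742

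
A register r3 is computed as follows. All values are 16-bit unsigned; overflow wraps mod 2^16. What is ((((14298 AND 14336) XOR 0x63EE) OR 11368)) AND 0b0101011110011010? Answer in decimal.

14298 = 0011011111011010
14336 = 0011100000000000
→ AND → 0011000000000000 = 12288
0x63EE = 0110001111101110
→ XOR → 0101001111101110 = 21486
11368 = 0010110001101000
→ OR → 0111111111101110 = 32750
0b0101011110011010 = 0101011110011010
→ AND → 0101011110001010 = 22410

22410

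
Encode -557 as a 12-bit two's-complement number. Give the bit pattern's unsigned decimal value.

557 in 12 bits: 001000101101
Invert: 110111010010
Add 1:  110111010011 = 3539
(Check: 2^12 - 557 = 4096 - 557 = 3539.)

3539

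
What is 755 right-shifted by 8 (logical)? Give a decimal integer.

2

755 = 1011110011
shift right by 8 → 0000000010 = 2
(equivalently, floor(755 / 256))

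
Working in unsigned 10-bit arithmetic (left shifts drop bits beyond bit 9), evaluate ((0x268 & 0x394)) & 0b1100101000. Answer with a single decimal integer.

0x268 = 1001101000
0x394 = 1110010100
→ & → 1000000000 = 512
0b1100101000 = 1100101000
→ & → 1000000000 = 512

512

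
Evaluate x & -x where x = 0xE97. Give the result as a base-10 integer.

x = 111010010111 = 3735
-x (two's complement) = …000101101001
AND   = 000000000001 = 1
(x & -x isolates the lowest set bit of x.)

1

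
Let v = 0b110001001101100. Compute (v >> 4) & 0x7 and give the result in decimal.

6

v = 110001001101100
Shift right by 4: 11000100110
Mask low 3 bits: 110 = 6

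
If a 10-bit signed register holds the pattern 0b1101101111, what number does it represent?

-145

pattern = 1101101111 (MSB is 1 ⇒ negative)
Invert: 0010010000, add 1 → 0010010001 = 145, so the value is -145.
(Equivalently: 879 - 2^10 = 879 - 1024 = -145.)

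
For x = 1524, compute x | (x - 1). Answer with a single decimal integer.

1527

x = 10111110100 = 1524
x - 1 = 10111110011
OR    = 10111110111 = 1527
(x | (x - 1) sets all bits below the lowest set bit.)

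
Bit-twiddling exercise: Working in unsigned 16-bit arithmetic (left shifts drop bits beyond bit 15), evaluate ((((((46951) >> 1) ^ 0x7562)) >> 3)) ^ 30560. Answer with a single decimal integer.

29370

46951 = 1011011101100111
→ >> 1 → 0101101110110011 = 23475
0x7562 = 0111010101100010
→ ^ → 0010111011010001 = 11985
→ >> 3 → 0000010111011010 = 1498
30560 = 0111011101100000
→ ^ → 0111001010111010 = 29370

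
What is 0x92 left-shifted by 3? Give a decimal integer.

0x92 = 00010010010
shift left by 3 → 10010010000 = 1168
(equivalently, 146 × 2^3 = 146 × 8)

1168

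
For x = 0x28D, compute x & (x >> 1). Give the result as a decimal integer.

4

x = 1010001101 = 653
x>>1 = 0101000110
AND  = 0000000100 = 4
(x & (x >> 1) has a 1 wherever x has two consecutive 1 bits.)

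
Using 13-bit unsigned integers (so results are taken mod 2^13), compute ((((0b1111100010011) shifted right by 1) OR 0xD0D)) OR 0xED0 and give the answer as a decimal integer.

4061

0b1111100010011 = 1111100010011
→ shifted right by 1 → 0111110001001 = 3977
0xD0D = 0110100001101
→ OR → 0111110001101 = 3981
0xED0 = 0111011010000
→ OR → 0111111011101 = 4061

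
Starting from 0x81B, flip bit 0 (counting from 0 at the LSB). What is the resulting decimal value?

2074

x = 0100000011011
bit 0 is currently 1; toggle it via x ^ (1 << 0) = x ^ 1
→ 0100000011010 = 2074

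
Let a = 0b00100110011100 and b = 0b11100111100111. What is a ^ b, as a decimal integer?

a = 00100110011100
b = 11100111100111
XOR → 11000001111011 = 12411

12411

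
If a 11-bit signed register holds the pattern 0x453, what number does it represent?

-941

pattern = 10001010011 (MSB is 1 ⇒ negative)
Invert: 01110101100, add 1 → 01110101101 = 941, so the value is -941.
(Equivalently: 1107 - 2^11 = 1107 - 2048 = -941.)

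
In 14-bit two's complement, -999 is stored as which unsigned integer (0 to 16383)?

999 in 14 bits: 00001111100111
Invert: 11110000011000
Add 1:  11110000011001 = 15385
(Check: 2^14 - 999 = 16384 - 999 = 15385.)

15385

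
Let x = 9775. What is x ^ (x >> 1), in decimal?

x = 10011000101111 = 9775
x>>1 = 01001100010111
XOR  = 11010100111000 = 13624
(x ^ (x >> 1) gives the standard binary-reflected Gray code of x.)

13624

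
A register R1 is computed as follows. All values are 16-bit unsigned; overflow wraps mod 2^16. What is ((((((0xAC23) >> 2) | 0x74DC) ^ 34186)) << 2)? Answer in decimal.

59736

0xAC23 = 1010110000100011
→ >> 2 → 0010101100001000 = 11016
0x74DC = 0111010011011100
→ | → 0111111111011100 = 32732
34186 = 1000010110001010
→ ^ → 1111101001010110 = 64086
→ << 2 (mod 2^16) → 1110100101011000 = 59736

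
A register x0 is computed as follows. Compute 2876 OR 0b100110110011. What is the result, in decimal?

3007

2876 = 101100111100
b = 100110110011
 OR → 101110111111 = 3007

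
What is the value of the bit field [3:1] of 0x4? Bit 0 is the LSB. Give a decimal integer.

2

v = 00000000100
Shift right by 1: 0000000010
Mask low 3 bits: 010 = 2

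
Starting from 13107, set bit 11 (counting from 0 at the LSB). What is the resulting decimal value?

15155

x = 11001100110011
bit 11 is currently 0; set it via x | (1 << 11) = x | 2048
→ 11101100110011 = 15155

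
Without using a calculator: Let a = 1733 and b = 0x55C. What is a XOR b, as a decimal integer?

921

1733 = 11011000101
0x55C = 10101011100
XOR → 01110011001 = 921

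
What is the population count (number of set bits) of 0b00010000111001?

n = 10000111001
Count the 1s: 1 + 1 + 1 + 1 + 1 = 5

5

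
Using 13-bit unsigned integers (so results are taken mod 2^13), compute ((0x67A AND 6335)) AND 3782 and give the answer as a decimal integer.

2

0x67A = 0011001111010
6335 = 1100010111111
→ AND → 0000000111010 = 58
3782 = 0111011000110
→ AND → 0000000000010 = 2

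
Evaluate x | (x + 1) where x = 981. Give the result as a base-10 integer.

983

x = 1111010101 = 981
x + 1 = 1111010110
OR    = 1111010111 = 983
(x | (x + 1) sets the lowest cleared bit.)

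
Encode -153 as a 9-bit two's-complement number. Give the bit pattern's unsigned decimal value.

153 in 9 bits: 010011001
Invert: 101100110
Add 1:  101100111 = 359
(Check: 2^9 - 153 = 512 - 153 = 359.)

359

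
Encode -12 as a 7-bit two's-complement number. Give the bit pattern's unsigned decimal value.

12 in 7 bits: 0001100
Invert: 1110011
Add 1:  1110100 = 116
(Check: 2^7 - 12 = 128 - 12 = 116.)

116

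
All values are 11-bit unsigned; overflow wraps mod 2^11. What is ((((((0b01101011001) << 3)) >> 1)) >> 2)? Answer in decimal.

89

0b01101011001 = 01101011001
→ << 3 (mod 2^11) → 01011001000 = 712
→ >> 1 → 00101100100 = 356
→ >> 2 → 00001011001 = 89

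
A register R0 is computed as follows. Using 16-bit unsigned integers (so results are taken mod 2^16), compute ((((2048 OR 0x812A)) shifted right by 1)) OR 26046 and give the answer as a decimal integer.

26047

2048 = 0000100000000000
0x812A = 1000000100101010
→ OR → 1000100100101010 = 35114
→ shifted right by 1 → 0100010010010101 = 17557
26046 = 0110010110111110
→ OR → 0110010110111111 = 26047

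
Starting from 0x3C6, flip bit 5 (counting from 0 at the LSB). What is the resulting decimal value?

998

x = 1111000110
bit 5 is currently 0; toggle it via x ^ (1 << 5) = x ^ 32
→ 1111100110 = 998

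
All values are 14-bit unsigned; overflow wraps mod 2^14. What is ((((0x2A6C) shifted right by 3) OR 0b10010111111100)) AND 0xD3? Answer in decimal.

209

0x2A6C = 10101001101100
→ shifted right by 3 → 00010101001101 = 1357
0b10010111111100 = 10010111111100
→ OR → 10010111111101 = 9725
0xD3 = 00000011010011
→ AND → 00000011010001 = 209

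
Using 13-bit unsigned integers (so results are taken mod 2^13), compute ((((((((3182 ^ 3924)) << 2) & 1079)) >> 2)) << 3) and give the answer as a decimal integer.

2112

3182 = 0110001101110
3924 = 0111101010100
→ ^ → 0001100111010 = 826
→ << 2 (mod 2^13) → 0110011101000 = 3304
1079 = 0010000110111
→ & → 0010000100000 = 1056
→ >> 2 → 0000100001000 = 264
→ << 3 (mod 2^13) → 0100001000000 = 2112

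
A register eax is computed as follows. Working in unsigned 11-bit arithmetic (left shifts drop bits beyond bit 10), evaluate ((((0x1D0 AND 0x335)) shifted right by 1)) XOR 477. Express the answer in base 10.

0x1D0 = 00111010000
0x335 = 01100110101
→ AND → 00100010000 = 272
→ shifted right by 1 → 00010001000 = 136
477 = 00111011101
→ XOR → 00101010101 = 341

341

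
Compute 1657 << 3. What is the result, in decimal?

1657 = 00011001111001
shift left by 3 → 11001111001000 = 13256
(equivalently, 1657 × 2^3 = 1657 × 8)

13256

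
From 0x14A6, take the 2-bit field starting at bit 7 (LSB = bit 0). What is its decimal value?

v = 0001010010100110
Shift right by 7: 000101001
Mask low 2 bits: 01 = 1

1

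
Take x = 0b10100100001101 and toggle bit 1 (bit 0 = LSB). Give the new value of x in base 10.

10511

x = 10100100001101
bit 1 is currently 0; toggle it via x ^ (1 << 1) = x ^ 2
→ 10100100001111 = 10511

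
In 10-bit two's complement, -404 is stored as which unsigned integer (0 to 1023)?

404 in 10 bits: 0110010100
Invert: 1001101011
Add 1:  1001101100 = 620
(Check: 2^10 - 404 = 1024 - 404 = 620.)

620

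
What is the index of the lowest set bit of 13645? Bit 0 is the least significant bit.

0

13645 = 11010101001101
Trailing zeros: 0, so the lowest set bit is bit 0 (value 1).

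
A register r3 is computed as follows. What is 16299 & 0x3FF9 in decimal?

16297

16299 = 11111110101011
0x3FF9 = 11111111111001
AND → 11111110101001 = 16297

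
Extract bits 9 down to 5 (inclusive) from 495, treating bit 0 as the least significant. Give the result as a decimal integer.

v = 00111101111
Shift right by 5: 001111
Mask low 5 bits: 01111 = 15

15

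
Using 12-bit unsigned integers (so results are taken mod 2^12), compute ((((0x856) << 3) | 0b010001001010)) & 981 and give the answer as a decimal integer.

0x856 = 100001010110
→ << 3 (mod 2^12) → 001010110000 = 688
0b010001001010 = 010001001010
→ | → 011011111010 = 1786
981 = 001111010101
→ & → 001011010000 = 720

720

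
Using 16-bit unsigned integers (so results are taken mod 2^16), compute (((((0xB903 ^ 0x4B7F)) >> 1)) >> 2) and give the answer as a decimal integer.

0xB903 = 1011100100000011
0x4B7F = 0100101101111111
→ ^ → 1111001001111100 = 62076
→ >> 1 → 0111100100111110 = 31038
→ >> 2 → 0001111001001111 = 7759

7759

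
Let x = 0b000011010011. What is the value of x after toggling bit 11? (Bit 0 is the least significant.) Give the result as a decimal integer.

x = 000011010011
bit 11 is currently 0; toggle it via x ^ (1 << 11) = x ^ 2048
→ 100011010011 = 2259

2259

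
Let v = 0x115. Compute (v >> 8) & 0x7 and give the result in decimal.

1

v = 00000100010101
Shift right by 8: 000001
Mask low 3 bits: 001 = 1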